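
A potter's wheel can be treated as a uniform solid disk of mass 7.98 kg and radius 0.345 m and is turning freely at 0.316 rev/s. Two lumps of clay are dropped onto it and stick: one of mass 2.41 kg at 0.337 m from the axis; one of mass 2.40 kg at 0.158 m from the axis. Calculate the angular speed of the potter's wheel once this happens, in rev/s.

No external torque acts about the axis; L_before = L_after.
I_p = ½(7.98)(0.345)² = 0.4749 kg·m².
Added inertia Σmr² = (2.41)(0.337)² + (2.40)(0.158)² = 0.3336 kg·m²; I_f = 0.4749 + 0.3336 = 0.8085 kg·m².
ω_f = I_p ω_i / I_f = (0.4749)(0.316) / 0.8085 = 0.1856 rev/s.

ω_f ≈ 0.186 rev/s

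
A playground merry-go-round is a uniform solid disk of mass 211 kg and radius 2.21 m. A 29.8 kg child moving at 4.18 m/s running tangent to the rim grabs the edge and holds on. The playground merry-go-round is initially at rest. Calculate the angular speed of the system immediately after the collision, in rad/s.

|ω_f| ≈ 0.417 rad/s

The axle reaction passes through the axle and exerts no torque about it; angular momentum about the axle is conserved through the impact.
I_p = ½(211)(2.21)² = 515.3 kg·m². Taking the sense of the child's angular momentum as positive, L_{child} = m v R = (29.8)(4.18)(2.21) = 275.3 kg·m²/s.
L_i = 0 + 275.3 = 275.3 kg·m²/s.
After sticking, I_f = I_p + m R² = 515.3 + (29.8)(2.21)² = 660.8 kg·m².
ω_f = L_i / I_f = 275.3 / 660.8 = 0.4166 rad/s.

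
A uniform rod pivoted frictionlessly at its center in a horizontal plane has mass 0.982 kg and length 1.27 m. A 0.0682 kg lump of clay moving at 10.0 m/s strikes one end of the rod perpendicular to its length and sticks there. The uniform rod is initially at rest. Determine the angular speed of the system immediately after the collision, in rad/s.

|ω_f| ≈ 2.72 rad/s

About the pivot the impulsive forces during the collision are internal, so angular momentum about that axis is conserved.
I_p = (1/12)(0.982)(1.27)² = 0.1320 kg·m². Taking the sense of the lump of clay's angular momentum as positive, L_{lump} = m v R = (0.0682)(10.0)(1.27/2) = 0.4331 kg·m²/s.
L_i = 0 + 0.4331 = 0.4331 kg·m²/s.
After sticking, I_f = I_p + m R² = 0.1320 + (0.0682)(1.27/2)² = 0.1595 kg·m².
ω_f = L_i / I_f = 0.4331 / 0.1595 = 2.715 rad/s.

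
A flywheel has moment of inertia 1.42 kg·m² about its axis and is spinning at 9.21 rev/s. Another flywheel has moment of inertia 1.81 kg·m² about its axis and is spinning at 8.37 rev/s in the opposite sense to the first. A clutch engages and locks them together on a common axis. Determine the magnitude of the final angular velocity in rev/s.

|ω_f| ≈ 0.641 rev/s

No external torque acts about the common axis, so total angular momentum is conserved.
Taking A's sense as positive: L = (1.420)(9.21) − (1.810)(8.37) = -2.071 kg·m²·rev/s.
Combined I = 1.420 + 1.810 = 3.230 kg·m².
ω_f = L / I = -2.071 / 3.230 = -0.6413 rev/s.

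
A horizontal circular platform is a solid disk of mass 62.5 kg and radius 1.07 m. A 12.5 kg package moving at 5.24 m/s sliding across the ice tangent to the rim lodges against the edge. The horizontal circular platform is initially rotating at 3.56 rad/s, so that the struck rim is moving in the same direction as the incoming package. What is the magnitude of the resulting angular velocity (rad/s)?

|ω_f| ≈ 3.94 rad/s

About the central axle the impulsive forces during the collision are internal, so angular momentum about that axis is conserved.
I_p = ½(62.5)(1.07)² = 35.78 kg·m². Taking the sense of the package's angular momentum as positive, L_{package} = m v R = (12.5)(5.24)(1.07) = 70.09 kg·m²/s.
L_i = +I_p ω_p + m v R = +(35.78)(3.56) + 70.09 = 197.5 kg·m²/s.
After sticking, I_f = I_p + m R² = 35.78 + (12.5)(1.07)² = 50.09 kg·m².
ω_f = L_i / I_f = 197.5 / 50.09 = 3.942 rad/s.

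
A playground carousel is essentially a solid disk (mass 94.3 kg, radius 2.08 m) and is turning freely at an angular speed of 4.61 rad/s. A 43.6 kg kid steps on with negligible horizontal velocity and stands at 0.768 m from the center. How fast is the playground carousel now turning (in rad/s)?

The added mass arrives with no angular momentum about the center, and any external torque about the center is negligible, so the system's angular momentum is conserved.
I_p = ½(94.3)(2.08)² = 204.0 kg·m².
Added inertia Σmr² = (43.6)(0.768)² = 25.72 kg·m²; I_f = 204.0 + 25.72 = 229.7 kg·m².
ω_f = I_p ω_i / I_f = (204.0)(4.61) / 229.7 = 4.094 rad/s.

ω_f ≈ 4.09 rad/s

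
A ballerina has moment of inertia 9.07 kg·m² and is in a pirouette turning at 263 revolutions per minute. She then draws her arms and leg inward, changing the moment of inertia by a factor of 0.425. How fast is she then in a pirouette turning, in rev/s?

ω₂ ≈ 10.3 rev/s

With no external torque about the axis, L is conserved: I₁ω₁ = I₂ω₂.
I₂ = 0.425 × 9.07 = 3.855 kg·m².
ω₂ = I₁ω₁ / I₂ = (9.070)(263 rpm) / (3.855) = 618.8 rpm = 10.31 rev/s.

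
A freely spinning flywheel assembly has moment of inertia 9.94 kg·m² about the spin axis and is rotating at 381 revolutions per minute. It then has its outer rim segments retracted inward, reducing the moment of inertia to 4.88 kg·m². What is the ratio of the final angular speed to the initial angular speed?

No external torque acts about the spin axis, so angular momentum is conserved.
ω₂/ω₁ = I₁/I₂ = 9.940 / 4.880 = 2.037.

ω₂/ω₁ ≈ 2.04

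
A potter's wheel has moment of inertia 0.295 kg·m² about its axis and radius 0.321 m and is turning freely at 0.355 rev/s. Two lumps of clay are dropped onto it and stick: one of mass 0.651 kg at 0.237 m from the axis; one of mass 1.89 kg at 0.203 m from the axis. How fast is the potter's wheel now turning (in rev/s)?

ω_f ≈ 0.256 rev/s

The added mass arrives with no angular momentum about the axis, and any external torque about the axis is negligible, so the system's angular momentum is conserved.
Added inertia Σmr² = (0.651)(0.237)² + (1.89)(0.203)² = 0.1145 kg·m²; I_f = 0.2950 + 0.1145 = 0.4095 kg·m².
ω_f = I_p ω_i / I_f = (0.2950)(0.355) / 0.4095 = 0.2558 rev/s.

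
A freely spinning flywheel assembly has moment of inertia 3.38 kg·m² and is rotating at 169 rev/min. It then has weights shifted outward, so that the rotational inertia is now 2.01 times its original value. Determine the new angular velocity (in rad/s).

ω₂ ≈ 8.80 rad/s

With no external torque about the axis, L is conserved: I₁ω₁ = I₂ω₂.
I₂ = 2.01 × 3.38 = 6.794 kg·m².
ω₂ = I₁ω₁ / I₂ = (3.380)(169 rpm) / (6.794) = 84.08 rpm = 8.805 rad/s.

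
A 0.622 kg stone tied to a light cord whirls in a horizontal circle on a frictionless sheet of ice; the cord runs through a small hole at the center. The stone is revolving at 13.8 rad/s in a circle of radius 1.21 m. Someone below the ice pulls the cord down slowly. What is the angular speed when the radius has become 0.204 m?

ω₂ ≈ 486 rad/s

The constraining force is radial, so m r² ω about the center is conserved.
ω₂ = ω₁ (r₁/r₂)² = (13.8)(1.21/0.204)² = 485.5 rad/s.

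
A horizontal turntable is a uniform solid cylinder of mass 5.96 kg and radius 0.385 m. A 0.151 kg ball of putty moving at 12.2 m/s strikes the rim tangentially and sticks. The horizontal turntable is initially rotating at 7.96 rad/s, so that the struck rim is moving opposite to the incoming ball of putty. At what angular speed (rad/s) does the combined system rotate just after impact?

|ω_f| ≈ 6.05 rad/s

About the axle the impulsive forces during the collision are internal, so angular momentum about that axis is conserved.
I_p = ½(5.96)(0.385)² = 0.4417 kg·m². Taking the sense of the ball of putty's angular momentum as positive, L_{ball} = m v R = (0.151)(12.2)(0.385) = 0.7092 kg·m²/s.
L_i = −I_p ω_p + m v R = −(0.4417)(7.96) + 0.7092 = -2.807 kg·m²/s.
After sticking, I_f = I_p + m R² = 0.4417 + (0.151)(0.385)² = 0.4641 kg·m².
ω_f = L_i / I_f = -2.807 / 0.4641 = -6.048 rad/s.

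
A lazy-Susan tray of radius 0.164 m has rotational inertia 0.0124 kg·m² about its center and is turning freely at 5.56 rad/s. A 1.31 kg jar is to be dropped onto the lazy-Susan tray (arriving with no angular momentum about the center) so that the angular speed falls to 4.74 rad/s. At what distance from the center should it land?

The added mass arrives with no angular momentum about the center, and any external torque about the center is negligible, so the system's angular momentum is conserved.
I_p ω_i = (I_p + m r²) ω_f ⇒ m r² = I_p(ω_i/ω_f − 1) = 0.01240(5.56/4.74 − 1) = 0.002145 kg·m².
r = √(0.002145/1.31) = 0.04047 m.

r ≈ 0.0405 m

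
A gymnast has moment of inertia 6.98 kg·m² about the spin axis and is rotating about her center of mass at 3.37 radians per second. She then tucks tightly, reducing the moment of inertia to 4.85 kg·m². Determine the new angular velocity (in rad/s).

ω₂ ≈ 4.85 rad/s

Angular momentum about the spin axis is conserved since the torque about it is zero.
ω₂ = I₁ω₁ / I₂ = (6.980)(3.37 rad/s) / (4.850) = 4.850 rad/s.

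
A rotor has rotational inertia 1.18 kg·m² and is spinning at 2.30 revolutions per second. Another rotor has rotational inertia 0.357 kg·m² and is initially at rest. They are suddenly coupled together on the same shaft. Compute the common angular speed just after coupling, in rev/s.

The coupling torques are internal; angular momentum about the shared axis is conserved.
Taking A's sense as positive: L = (1.180)(2.30) = 2.714 kg·m²·rev/s.
Combined I = 1.180 + 0.3570 = 1.537 kg·m².
ω_f = L / I = 2.714 / 1.537 = 1.766 rev/s.

|ω_f| ≈ 1.77 rev/s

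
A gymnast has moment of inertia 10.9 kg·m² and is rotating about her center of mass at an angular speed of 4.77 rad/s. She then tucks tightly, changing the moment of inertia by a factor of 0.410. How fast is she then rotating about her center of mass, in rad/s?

ω₂ ≈ 11.6 rad/s

Angular momentum about the spin axis is conserved since the torque about it is zero.
I₂ = 0.410 × 10.9 = 4.469 kg·m².
ω₂ = I₁ω₁ / I₂ = (10.90)(4.77 rad/s) / (4.469) = 11.63 rad/s.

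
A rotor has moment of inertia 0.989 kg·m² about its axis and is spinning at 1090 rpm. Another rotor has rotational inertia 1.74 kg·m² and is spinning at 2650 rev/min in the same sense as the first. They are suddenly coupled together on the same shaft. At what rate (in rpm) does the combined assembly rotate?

No external torque acts about the common axis, so total angular momentum is conserved.
Taking A's sense as positive: L = (0.9890)(1090) + (1.740)(2650) = 5689 kg·m²·rpm.
Combined I = 0.9890 + 1.740 = 2.729 kg·m².
ω_f = L / I = 5689 / 2.729 = 2085 rpm.

|ω_f| ≈ 2080 rpm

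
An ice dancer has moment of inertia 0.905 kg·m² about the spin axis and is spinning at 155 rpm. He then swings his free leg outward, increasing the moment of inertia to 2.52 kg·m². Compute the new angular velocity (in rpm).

No external torque acts about the spin axis, so angular momentum is conserved.
ω₂ = I₁ω₁ / I₂ = (0.9050)(155 rpm) / (2.520) = 55.66 rpm.

ω₂ ≈ 55.7 rpm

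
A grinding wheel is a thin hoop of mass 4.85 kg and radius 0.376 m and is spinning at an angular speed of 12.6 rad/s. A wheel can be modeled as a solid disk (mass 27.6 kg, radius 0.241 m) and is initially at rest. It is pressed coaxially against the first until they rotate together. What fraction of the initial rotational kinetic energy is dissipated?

fraction ≈ 0.539

The coupling torques are internal; angular momentum about the shared axis is conserved.
Moments of inertia: I_A = (4.85)(0.376)² = 0.6857 kg·m²; I_B = ½(27.6)(0.241)² = 0.8015 kg·m².
Taking A's sense as positive: L = (0.6857)(12.6) = 8.639 kg·m²·rad/s.
Combined I = 0.6857 + 0.8015 = 1.487 kg·m².
ω_f = L / I = 8.639 / 1.487 = 5.809 rad/s.
KE_i = ½ΣIω² = 54.43 J; KE_f = ½(1.487)(5.809)² = 25.09 J.
Fraction dissipated = (KE_i − KE_f)/KE_i = 0.5389.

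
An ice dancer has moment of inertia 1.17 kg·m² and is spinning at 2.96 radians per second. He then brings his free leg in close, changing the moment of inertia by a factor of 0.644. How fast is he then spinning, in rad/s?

ω₂ ≈ 4.60 rad/s

Angular momentum about the spin axis is conserved since the torque about it is zero.
I₂ = 0.644 × 1.17 = 0.7535 kg·m².
ω₂ = I₁ω₁ / I₂ = (1.170)(2.96 rad/s) / (0.7535) = 4.596 rad/s.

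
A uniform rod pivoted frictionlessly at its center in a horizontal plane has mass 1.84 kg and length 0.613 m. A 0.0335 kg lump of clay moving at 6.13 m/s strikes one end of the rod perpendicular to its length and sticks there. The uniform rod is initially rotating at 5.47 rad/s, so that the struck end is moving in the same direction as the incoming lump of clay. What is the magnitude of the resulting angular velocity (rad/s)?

About the pivot the impulsive forces during the collision are internal, so angular momentum about that axis is conserved.
I_p = (1/12)(1.84)(0.613)² = 0.05762 kg·m². Taking the sense of the lump of clay's angular momentum as positive, L_{lump} = m v R = (0.0335)(6.13)(0.613/2) = 0.06294 kg·m²/s.
L_i = +I_p ω_p + m v R = +(0.05762)(5.47) + 0.06294 = 0.3781 kg·m²/s.
After sticking, I_f = I_p + m R² = 0.05762 + (0.0335)(0.613/2)² = 0.06076 kg·m².
ω_f = L_i / I_f = 0.3781 / 0.06076 = 6.223 rad/s.

|ω_f| ≈ 6.22 rad/s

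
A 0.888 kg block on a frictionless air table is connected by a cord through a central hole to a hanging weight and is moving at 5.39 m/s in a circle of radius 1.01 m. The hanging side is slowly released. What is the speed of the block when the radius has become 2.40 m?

Central (radial) force ⇒ zero torque about the center ⇒ m v r is constant.
v₂ = v₁ r₁ / r₂ = (5.39)(1.01) / (2.40) = 2.268 m/s.

v₂ ≈ 2.27 m/s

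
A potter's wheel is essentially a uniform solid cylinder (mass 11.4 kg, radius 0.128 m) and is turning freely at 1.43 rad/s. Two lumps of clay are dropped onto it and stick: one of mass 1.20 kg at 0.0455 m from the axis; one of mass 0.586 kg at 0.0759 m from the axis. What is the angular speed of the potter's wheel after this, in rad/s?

ω_f ≈ 1.35 rad/s

The added mass arrives with no angular momentum about the axis, and any external torque about the axis is negligible, so the system's angular momentum is conserved.
I_p = ½(11.4)(0.128)² = 0.09339 kg·m².
Added inertia Σmr² = (1.20)(0.0455)² + (0.586)(0.0759)² = 0.005860 kg·m²; I_f = 0.09339 + 0.005860 = 0.09925 kg·m².
ω_f = I_p ω_i / I_f = (0.09339)(1.43) / 0.09925 = 1.346 rad/s.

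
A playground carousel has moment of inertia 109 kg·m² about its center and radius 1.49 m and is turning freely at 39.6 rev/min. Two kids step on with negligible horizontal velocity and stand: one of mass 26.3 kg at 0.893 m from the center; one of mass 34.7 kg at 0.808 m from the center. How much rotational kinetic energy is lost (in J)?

No external torque acts about the center; L_before = L_after.
Added inertia Σmr² = (26.3)(0.893)² + (34.7)(0.808)² = 43.63 kg·m²; I_f = 109.0 + 43.63 = 152.6 kg·m².
ω_f = I_p ω_i / I_f = (109.0)(39.6) / 152.6 = 28.28 rpm.
KE_i = ½(109.0)(4.147 rad/s)² = 937.2 J; KE_f = ½(152.6)(2.962)² = 669.3 J.

energy lost ≈ 268 J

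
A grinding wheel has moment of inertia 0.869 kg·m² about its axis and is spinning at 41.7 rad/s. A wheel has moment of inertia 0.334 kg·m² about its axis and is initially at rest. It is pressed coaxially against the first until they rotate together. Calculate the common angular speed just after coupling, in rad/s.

|ω_f| ≈ 30.1 rad/s

No external torque acts about the common axis, so total angular momentum is conserved.
Taking A's sense as positive: L = (0.8690)(41.7) = 36.24 kg·m²·rad/s.
Combined I = 0.8690 + 0.3340 = 1.203 kg·m².
ω_f = L / I = 36.24 / 1.203 = 30.12 rad/s.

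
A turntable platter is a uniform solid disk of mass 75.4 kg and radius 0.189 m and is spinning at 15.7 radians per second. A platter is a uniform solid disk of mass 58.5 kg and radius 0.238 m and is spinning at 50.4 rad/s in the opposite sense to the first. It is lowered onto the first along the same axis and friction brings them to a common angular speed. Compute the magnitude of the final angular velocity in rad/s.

|ω_f| ≈ 20.8 rad/s

No external torque acts about the common axis, so total angular momentum is conserved.
Moments of inertia: I_A = ½(75.4)(0.189)² = 1.347 kg·m²; I_B = ½(58.5)(0.238)² = 1.657 kg·m².
Taking A's sense as positive: L = (1.347)(15.7) − (1.657)(50.4) = -62.36 kg·m²·rad/s.
Combined I = 1.347 + 1.657 = 3.004 kg·m².
ω_f = L / I = -62.36 / 3.004 = -20.76 rad/s.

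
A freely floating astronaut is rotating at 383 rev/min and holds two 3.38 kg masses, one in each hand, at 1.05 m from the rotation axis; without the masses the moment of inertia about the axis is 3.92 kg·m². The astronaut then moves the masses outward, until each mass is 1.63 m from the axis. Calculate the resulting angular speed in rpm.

No external torque acts about the spin axis, so angular momentum is conserved.
I₁ = 3.92 + 2(3.38)(1.05)² = 11.37 kg·m²; I₂ = 3.92 + 2(3.38)(1.63)² = 21.88 kg·m².
ω₂ = I₁ω₁ / I₂ = (11.37)(383 rpm) / (21.88) = 199.1 rpm.

ω₂ ≈ 199 rpm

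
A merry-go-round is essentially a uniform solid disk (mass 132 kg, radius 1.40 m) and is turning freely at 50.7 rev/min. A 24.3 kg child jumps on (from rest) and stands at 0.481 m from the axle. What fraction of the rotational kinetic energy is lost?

The added mass arrives with no angular momentum about the axle, and any external torque about the axle is negligible, so the system's angular momentum is conserved.
I_p = ½(132)(1.40)² = 129.4 kg·m².
Added inertia Σmr² = (24.3)(0.481)² = 5.622 kg·m²; I_f = 129.4 + 5.622 = 135.0 kg·m².
ω_f = I_p ω_i / I_f = (129.4)(50.7) / 135.0 = 48.59 rpm.
KE_i = ½(129.4)(5.309 rad/s)² = 1823 J; KE_f = ½(135.0)(5.088)² = 1747 J.
Fraction lost = 0.04165.

fraction ≈ 0.0417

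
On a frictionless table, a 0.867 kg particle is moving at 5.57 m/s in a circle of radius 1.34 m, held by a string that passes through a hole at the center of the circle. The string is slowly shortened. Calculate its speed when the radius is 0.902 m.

v₂ ≈ 8.27 m/s

Central (radial) force ⇒ zero torque about the center ⇒ m v r is constant.
v₂ = v₁ r₁ / r₂ = (5.57)(1.34) / (0.902) = 8.275 m/s.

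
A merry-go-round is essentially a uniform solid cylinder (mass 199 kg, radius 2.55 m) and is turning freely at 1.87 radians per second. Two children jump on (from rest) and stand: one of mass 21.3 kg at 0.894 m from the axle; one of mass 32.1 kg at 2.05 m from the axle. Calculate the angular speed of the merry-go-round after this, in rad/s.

The added mass arrives with no angular momentum about the axle, and any external torque about the axle is negligible, so the system's angular momentum is conserved.
I_p = ½(199)(2.55)² = 647.0 kg·m².
Added inertia Σmr² = (21.3)(0.894)² + (32.1)(2.05)² = 151.9 kg·m²; I_f = 647.0 + 151.9 = 798.9 kg·m².
ω_f = I_p ω_i / I_f = (647.0)(1.87) / 798.9 = 1.514 rad/s.

ω_f ≈ 1.51 rad/s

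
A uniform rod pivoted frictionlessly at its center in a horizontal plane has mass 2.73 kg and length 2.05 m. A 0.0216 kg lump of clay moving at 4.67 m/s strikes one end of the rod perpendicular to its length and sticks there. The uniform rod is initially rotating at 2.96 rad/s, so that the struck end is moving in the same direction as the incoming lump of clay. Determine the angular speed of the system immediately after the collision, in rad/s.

The axle reaction passes through the pivot and exerts no torque about it; angular momentum about the pivot is conserved through the impact.
I_p = (1/12)(2.73)(2.05)² = 0.9561 kg·m². Taking the sense of the lump of clay's angular momentum as positive, L_{lump} = m v R = (0.0216)(4.67)(2.05/2) = 0.1034 kg·m²/s.
L_i = +I_p ω_p + m v R = +(0.9561)(2.96) + 0.1034 = 2.933 kg·m²/s.
After sticking, I_f = I_p + m R² = 0.9561 + (0.0216)(2.05/2)² = 0.9788 kg·m².
ω_f = L_i / I_f = 2.933 / 0.9788 = 2.997 rad/s.

|ω_f| ≈ 3.00 rad/s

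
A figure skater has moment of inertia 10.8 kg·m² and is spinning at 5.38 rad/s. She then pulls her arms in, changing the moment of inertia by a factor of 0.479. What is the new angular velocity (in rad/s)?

Angular momentum about the spin axis is conserved since the torque about it is zero.
I₂ = 0.479 × 10.8 = 5.173 kg·m².
ω₂ = I₁ω₁ / I₂ = (10.80)(5.38 rad/s) / (5.173) = 11.23 rad/s.

ω₂ ≈ 11.2 rad/s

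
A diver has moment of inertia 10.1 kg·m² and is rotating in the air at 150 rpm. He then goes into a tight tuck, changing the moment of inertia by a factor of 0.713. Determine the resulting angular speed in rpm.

ω₂ ≈ 210 rpm

With no external torque about the axis, L is conserved: I₁ω₁ = I₂ω₂.
I₂ = 0.713 × 10.1 = 7.201 kg·m².
ω₂ = I₁ω₁ / I₂ = (10.10)(150 rpm) / (7.201) = 210.4 rpm.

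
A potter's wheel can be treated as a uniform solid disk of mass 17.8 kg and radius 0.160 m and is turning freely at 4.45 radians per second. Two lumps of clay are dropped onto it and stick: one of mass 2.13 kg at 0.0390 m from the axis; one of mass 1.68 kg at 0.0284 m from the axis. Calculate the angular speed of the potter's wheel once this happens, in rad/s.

No external torque acts about the axis; L_before = L_after.
I_p = ½(17.8)(0.160)² = 0.2278 kg·m².
Added inertia Σmr² = (2.13)(0.0390)² + (1.68)(0.0284)² = 0.004595 kg·m²; I_f = 0.2278 + 0.004595 = 0.2324 kg·m².
ω_f = I_p ω_i / I_f = (0.2278)(4.45) / 0.2324 = 4.362 rad/s.

ω_f ≈ 4.36 rad/s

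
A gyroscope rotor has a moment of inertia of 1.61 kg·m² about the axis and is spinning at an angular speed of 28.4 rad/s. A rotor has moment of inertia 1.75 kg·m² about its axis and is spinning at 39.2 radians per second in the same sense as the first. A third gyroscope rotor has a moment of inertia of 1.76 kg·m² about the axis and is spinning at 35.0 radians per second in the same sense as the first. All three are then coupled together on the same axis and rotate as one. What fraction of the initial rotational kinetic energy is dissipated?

fraction ≈ 0.0161

No external torque acts about the common axis, so total angular momentum is conserved.
Taking A's sense as positive: L = (1.610)(28.4) + (1.750)(39.2) + (1.760)(35.0) = 175.9 kg·m²·rad/s.
Combined I = 1.610 + 1.750 + 1.760 = 5.120 kg·m².
ω_f = L / I = 175.9 / 5.120 = 34.36 rad/s.
KE_i = ½ΣIω² = 3072 J; KE_f = ½(5.120)(34.36)² = 3022 J.
Fraction dissipated = (KE_i − KE_f)/KE_i = 0.01610.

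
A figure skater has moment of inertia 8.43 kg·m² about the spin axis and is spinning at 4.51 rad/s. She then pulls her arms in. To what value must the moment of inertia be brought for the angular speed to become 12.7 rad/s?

I₂ ≈ 2.99 kg·m²

Angular momentum about the spin axis is conserved since the torque about it is zero.
I₂ = I₁ω₁ / ω₂ = (8.43)(4.51) / (12.7) = 2.994 kg·m².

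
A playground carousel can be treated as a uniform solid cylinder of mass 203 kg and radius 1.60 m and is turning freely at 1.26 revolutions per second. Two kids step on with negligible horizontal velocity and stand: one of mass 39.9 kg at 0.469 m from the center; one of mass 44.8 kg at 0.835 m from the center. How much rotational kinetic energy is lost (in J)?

energy lost ≈ 1090 J

No external torque acts about the center; L_before = L_after.
I_p = ½(203)(1.60)² = 259.8 kg·m².
Added inertia Σmr² = (39.9)(0.469)² + (44.8)(0.835)² = 40.01 kg·m²; I_f = 259.8 + 40.01 = 299.9 kg·m².
ω_f = I_p ω_i / I_f = (259.8)(1.26) / 299.9 = 1.092 rev/s.
KE_i = ½(259.8)(7.917 rad/s)² = 8143 J; KE_f = ½(299.9)(6.860)² = 7056 J.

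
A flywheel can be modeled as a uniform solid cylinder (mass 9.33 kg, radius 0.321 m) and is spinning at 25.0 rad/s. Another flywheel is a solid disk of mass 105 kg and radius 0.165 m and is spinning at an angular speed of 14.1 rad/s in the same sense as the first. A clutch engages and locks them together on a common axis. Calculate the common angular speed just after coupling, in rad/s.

|ω_f| ≈ 16.8 rad/s

The coupling torques are internal; angular momentum about the shared axis is conserved.
Moments of inertia: I_A = ½(9.33)(0.321)² = 0.4807 kg·m²; I_B = ½(105)(0.165)² = 1.429 kg·m².
Taking A's sense as positive: L = (0.4807)(25.0) + (1.429)(14.1) = 32.17 kg·m²·rad/s.
Combined I = 0.4807 + 1.429 = 1.910 kg·m².
ω_f = L / I = 32.17 / 1.910 = 16.84 rad/s.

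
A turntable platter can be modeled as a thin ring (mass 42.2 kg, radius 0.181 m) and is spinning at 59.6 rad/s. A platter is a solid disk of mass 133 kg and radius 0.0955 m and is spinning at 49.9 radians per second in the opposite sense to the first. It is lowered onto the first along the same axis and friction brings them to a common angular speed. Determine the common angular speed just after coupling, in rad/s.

|ω_f| ≈ 26.2 rad/s

No external torque acts about the common axis, so total angular momentum is conserved.
Moments of inertia: I_A = (42.2)(0.181)² = 1.383 kg·m²; I_B = ½(133)(0.0955)² = 0.6065 kg·m².
Taking A's sense as positive: L = (1.383)(59.6) − (0.6065)(49.9) = 52.13 kg·m²·rad/s.
Combined I = 1.383 + 0.6065 = 1.989 kg·m².
ω_f = L / I = 52.13 / 1.989 = 26.21 rad/s.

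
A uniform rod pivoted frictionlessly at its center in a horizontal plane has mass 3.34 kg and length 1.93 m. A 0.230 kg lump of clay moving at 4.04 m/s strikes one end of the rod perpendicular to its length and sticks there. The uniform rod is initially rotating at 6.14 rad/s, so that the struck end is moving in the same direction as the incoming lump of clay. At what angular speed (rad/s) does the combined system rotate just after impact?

The axle reaction passes through the pivot and exerts no torque about it; angular momentum about the pivot is conserved through the impact.
I_p = (1/12)(3.34)(1.93)² = 1.037 kg·m². Taking the sense of the lump of clay's angular momentum as positive, L_{lump} = m v R = (0.230)(4.04)(1.93/2) = 0.8967 kg·m²/s.
L_i = +I_p ω_p + m v R = +(1.037)(6.14) + 0.8967 = 7.262 kg·m²/s.
After sticking, I_f = I_p + m R² = 1.037 + (0.230)(1.93/2)² = 1.251 kg·m².
ω_f = L_i / I_f = 7.262 / 1.251 = 5.806 rad/s.

|ω_f| ≈ 5.81 rad/s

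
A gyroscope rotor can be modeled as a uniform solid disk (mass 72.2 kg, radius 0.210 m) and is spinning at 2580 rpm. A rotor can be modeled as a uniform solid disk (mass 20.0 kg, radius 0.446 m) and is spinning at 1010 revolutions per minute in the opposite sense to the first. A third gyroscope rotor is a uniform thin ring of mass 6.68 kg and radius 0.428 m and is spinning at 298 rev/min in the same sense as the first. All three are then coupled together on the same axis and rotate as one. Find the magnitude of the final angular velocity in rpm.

No external torque acts about the common axis, so total angular momentum is conserved.
Moments of inertia: I_A = ½(72.2)(0.210)² = 1.592 kg·m²; I_B = ½(20.0)(0.446)² = 1.989 kg·m²; I_C = (6.68)(0.428)² = 1.224 kg·m².
Taking A's sense as positive: L = (1.592)(2580) − (1.989)(1010) + (1.224)(298) = 2463 kg·m²·rpm.
Combined I = 1.592 + 1.989 + 1.224 = 4.805 kg·m².
ω_f = L / I = 2463 / 4.805 = 512.6 rpm.

|ω_f| ≈ 513 rpm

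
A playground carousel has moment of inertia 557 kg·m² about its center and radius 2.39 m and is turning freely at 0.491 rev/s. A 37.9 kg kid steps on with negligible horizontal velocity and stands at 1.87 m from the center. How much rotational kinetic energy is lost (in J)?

No external torque acts about the center; L_before = L_after.
Added inertia Σmr² = (37.9)(1.87)² = 132.5 kg·m²; I_f = 557.0 + 132.5 = 689.5 kg·m².
ω_f = I_p ω_i / I_f = (557.0)(0.491) / 689.5 = 0.3966 rev/s.
KE_i = ½(557.0)(3.085 rad/s)² = 2651 J; KE_f = ½(689.5)(2.492)² = 2141 J.

energy lost ≈ 509 J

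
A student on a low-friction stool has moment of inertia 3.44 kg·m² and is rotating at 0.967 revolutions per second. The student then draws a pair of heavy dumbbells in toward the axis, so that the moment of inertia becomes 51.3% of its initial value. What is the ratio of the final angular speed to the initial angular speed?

ω₂/ω₁ ≈ 1.95

Angular momentum about the spin axis is conserved since the torque about it is zero.
I₂ = 0.513 × 3.44 = 1.765 kg·m².
ω₂/ω₁ = I₁/I₂ = 3.440 / 1.765 = 1.949.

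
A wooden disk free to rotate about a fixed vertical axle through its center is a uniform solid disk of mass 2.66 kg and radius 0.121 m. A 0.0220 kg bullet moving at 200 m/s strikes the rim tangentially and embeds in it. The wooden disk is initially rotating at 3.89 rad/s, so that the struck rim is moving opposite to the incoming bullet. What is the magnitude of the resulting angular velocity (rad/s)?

|ω_f| ≈ 23.1 rad/s

About the axle the impulsive forces during the collision are internal, so angular momentum about that axis is conserved.
I_p = ½(2.66)(0.121)² = 0.01947 kg·m². Taking the sense of the bullet's angular momentum as positive, L_{bullet} = m v R = (0.0220)(200)(0.121) = 0.5324 kg·m²/s.
L_i = −I_p ω_p + m v R = −(0.01947)(3.89) + 0.5324 = 0.4567 kg·m²/s.
After sticking, I_f = I_p + m R² = 0.01947 + (0.0220)(0.121)² = 0.01979 kg·m².
ω_f = L_i / I_f = 0.4567 / 0.01979 = 23.07 rad/s.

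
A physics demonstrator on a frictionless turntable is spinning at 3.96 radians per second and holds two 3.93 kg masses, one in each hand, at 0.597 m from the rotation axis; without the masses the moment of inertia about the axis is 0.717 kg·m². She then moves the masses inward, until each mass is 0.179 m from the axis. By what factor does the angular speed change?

With no external torque about the axis, L is conserved: I₁ω₁ = I₂ω₂.
I₁ = 0.717 + 2(3.93)(0.597)² = 3.518 kg·m²; I₂ = 0.717 + 2(3.93)(0.179)² = 0.9688 kg·m².
ω₂/ω₁ = I₁/I₂ = 3.518 / 0.9688 = 3.632.

ω₂/ω₁ ≈ 3.63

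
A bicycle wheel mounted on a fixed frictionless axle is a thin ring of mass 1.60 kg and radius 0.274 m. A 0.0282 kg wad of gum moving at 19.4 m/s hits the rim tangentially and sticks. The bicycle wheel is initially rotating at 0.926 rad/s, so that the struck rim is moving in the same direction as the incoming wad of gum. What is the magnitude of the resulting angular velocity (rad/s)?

|ω_f| ≈ 2.14 rad/s

About the axle the impulsive forces during the collision are internal, so angular momentum about that axis is conserved.
I_p = (1.60)(0.274)² = 0.1201 kg·m². Taking the sense of the wad of gum's angular momentum as positive, L_{wad} = m v R = (0.0282)(19.4)(0.274) = 0.1499 kg·m²/s.
L_i = +I_p ω_p + m v R = +(0.1201)(0.926) + 0.1499 = 0.2611 kg·m²/s.
After sticking, I_f = I_p + m R² = 0.1201 + (0.0282)(0.274)² = 0.1222 kg·m².
ω_f = L_i / I_f = 0.2611 / 0.1222 = 2.136 rad/s.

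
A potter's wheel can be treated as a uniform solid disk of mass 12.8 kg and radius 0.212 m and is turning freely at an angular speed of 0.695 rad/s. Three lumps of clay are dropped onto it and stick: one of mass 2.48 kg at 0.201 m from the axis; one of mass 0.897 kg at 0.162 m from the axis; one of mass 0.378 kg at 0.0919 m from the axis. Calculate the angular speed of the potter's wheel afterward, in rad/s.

No external torque acts about the axis; L_before = L_after.
I_p = ½(12.8)(0.212)² = 0.2876 kg·m².
Added inertia Σmr² = (2.48)(0.201)² + (0.897)(0.162)² + (0.378)(0.0919)² = 0.1269 kg·m²; I_f = 0.2876 + 0.1269 = 0.4146 kg·m².
ω_f = I_p ω_i / I_f = (0.2876)(0.695) / 0.4146 = 0.4822 rad/s.

ω_f ≈ 0.482 rad/s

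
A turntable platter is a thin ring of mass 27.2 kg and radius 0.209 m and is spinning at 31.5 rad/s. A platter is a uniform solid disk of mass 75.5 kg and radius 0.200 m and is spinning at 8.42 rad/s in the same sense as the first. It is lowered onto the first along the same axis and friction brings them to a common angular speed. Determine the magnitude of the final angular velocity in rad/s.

|ω_f| ≈ 18.6 rad/s

No external torque acts about the common axis, so total angular momentum is conserved.
Moments of inertia: I_A = (27.2)(0.209)² = 1.188 kg·m²; I_B = ½(75.5)(0.200)² = 1.510 kg·m².
Taking A's sense as positive: L = (1.188)(31.5) + (1.510)(8.42) = 50.14 kg·m²·rad/s.
Combined I = 1.188 + 1.510 = 2.698 kg·m².
ω_f = L / I = 50.14 / 2.698 = 18.58 rad/s.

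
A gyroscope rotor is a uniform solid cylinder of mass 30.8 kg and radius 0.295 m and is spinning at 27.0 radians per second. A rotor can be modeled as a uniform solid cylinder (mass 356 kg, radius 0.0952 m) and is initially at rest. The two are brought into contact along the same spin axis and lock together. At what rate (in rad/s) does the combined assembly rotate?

The coupling torques are internal; angular momentum about the shared axis is conserved.
Moments of inertia: I_A = ½(30.8)(0.295)² = 1.340 kg·m²; I_B = ½(356)(0.0952)² = 1.613 kg·m².
Taking A's sense as positive: L = (1.340)(27.0) = 36.18 kg·m²·rad/s.
Combined I = 1.340 + 1.613 = 2.953 kg·m².
ω_f = L / I = 36.18 / 2.953 = 12.25 rad/s.

|ω_f| ≈ 12.3 rad/s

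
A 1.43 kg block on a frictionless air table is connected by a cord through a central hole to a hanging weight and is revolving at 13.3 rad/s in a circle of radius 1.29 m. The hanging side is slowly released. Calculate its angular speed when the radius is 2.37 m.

The constraining force is radial, so m r² ω about the center is conserved.
ω₂ = ω₁ (r₁/r₂)² = (13.3)(1.29/2.37)² = 3.940 rad/s.

ω₂ ≈ 3.94 rad/s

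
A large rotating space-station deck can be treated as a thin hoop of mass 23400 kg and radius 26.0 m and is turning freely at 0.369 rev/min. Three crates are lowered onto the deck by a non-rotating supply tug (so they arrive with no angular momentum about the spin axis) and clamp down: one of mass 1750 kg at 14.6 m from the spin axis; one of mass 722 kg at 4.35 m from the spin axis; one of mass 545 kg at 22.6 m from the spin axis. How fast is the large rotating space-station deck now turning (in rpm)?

The added mass arrives with no angular momentum about the spin axis, and any external torque about the spin axis is negligible, so the system's angular momentum is conserved.
I_p = (23400)(26.0)² = 1.582e+07 kg·m².
Added inertia Σmr² = (1750)(14.6)² + (722)(4.35)² + (545)(22.6)² = 6.651e+05 kg·m²; I_f = 1.582e+07 + 6.651e+05 = 1.648e+07 kg·m².
ω_f = I_p ω_i / I_f = (1.582e+07)(0.369) / 1.648e+07 = 0.3541 rpm.

ω_f ≈ 0.354 rpm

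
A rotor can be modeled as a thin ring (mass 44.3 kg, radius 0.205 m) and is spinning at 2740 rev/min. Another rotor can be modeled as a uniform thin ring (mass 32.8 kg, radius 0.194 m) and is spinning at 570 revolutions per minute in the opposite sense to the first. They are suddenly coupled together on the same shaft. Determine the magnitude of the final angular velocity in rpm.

|ω_f| ≈ 1420 rpm

No external torque acts about the common axis, so total angular momentum is conserved.
Moments of inertia: I_A = (44.3)(0.205)² = 1.862 kg·m²; I_B = (32.8)(0.194)² = 1.234 kg·m².
Taking A's sense as positive: L = (1.862)(2740) − (1.234)(570) = 4397 kg·m²·rpm.
Combined I = 1.862 + 1.234 = 3.096 kg·m².
ω_f = L / I = 4397 / 3.096 = 1420 rpm.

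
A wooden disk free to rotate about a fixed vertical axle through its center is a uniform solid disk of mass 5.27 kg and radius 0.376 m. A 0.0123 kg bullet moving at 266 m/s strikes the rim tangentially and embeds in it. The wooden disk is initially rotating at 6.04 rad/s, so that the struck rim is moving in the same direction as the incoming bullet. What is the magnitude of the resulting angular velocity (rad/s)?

|ω_f| ≈ 9.30 rad/s

About the axle the impulsive forces during the collision are internal, so angular momentum about that axis is conserved.
I_p = ½(5.27)(0.376)² = 0.3725 kg·m². Taking the sense of the bullet's angular momentum as positive, L_{bullet} = m v R = (0.0123)(266)(0.376) = 1.230 kg·m²/s.
L_i = +I_p ω_p + m v R = +(0.3725)(6.04) + 1.230 = 3.480 kg·m²/s.
After sticking, I_f = I_p + m R² = 0.3725 + (0.0123)(0.376)² = 0.3743 kg·m².
ω_f = L_i / I_f = 3.480 / 0.3743 = 9.299 rad/s.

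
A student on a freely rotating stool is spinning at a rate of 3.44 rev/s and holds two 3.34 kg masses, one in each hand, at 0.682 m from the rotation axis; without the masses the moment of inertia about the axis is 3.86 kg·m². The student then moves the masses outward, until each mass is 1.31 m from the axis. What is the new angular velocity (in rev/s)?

ω₂ ≈ 1.56 rev/s

No external torque acts about the spin axis, so angular momentum is conserved.
I₁ = 3.86 + 2(3.34)(0.682)² = 6.967 kg·m²; I₂ = 3.86 + 2(3.34)(1.31)² = 15.32 kg·m².
ω₂ = I₁ω₁ / I₂ = (6.967)(3.44 rev/s) / (15.32) = 1.564 rev/s.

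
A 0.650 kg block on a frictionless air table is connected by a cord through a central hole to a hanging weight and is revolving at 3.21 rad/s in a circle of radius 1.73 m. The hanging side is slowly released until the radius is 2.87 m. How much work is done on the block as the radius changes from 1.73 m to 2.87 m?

W ≈ -6.38 J

No torque about the axis ⇒ m r₁² ω₁ = m r₂² ω₂.
ω₂ = ω₁ (r₁/r₂)² = (3.21)(1.73/2.87)² = 1.166 rad/s.
W = ΔKE = ½m(v₂² − v₁²) = -6.381 J.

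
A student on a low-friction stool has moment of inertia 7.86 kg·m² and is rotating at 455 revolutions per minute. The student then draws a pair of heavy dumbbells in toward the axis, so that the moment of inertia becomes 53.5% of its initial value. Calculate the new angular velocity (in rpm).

With no external torque about the axis, L is conserved: I₁ω₁ = I₂ω₂.
I₂ = 0.535 × 7.86 = 4.205 kg·m².
ω₂ = I₁ω₁ / I₂ = (7.860)(455 rpm) / (4.205) = 850.5 rpm.

ω₂ ≈ 850 rpm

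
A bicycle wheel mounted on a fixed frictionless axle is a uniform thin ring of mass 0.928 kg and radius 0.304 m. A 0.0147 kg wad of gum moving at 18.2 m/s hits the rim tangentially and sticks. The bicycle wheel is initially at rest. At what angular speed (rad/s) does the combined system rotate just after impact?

|ω_f| ≈ 0.934 rad/s

The axle reaction passes through the axle and exerts no torque about it; angular momentum about the axle is conserved through the impact.
I_p = (0.928)(0.304)² = 0.08576 kg·m². Taking the sense of the wad of gum's angular momentum as positive, L_{wad} = m v R = (0.0147)(18.2)(0.304) = 0.08133 kg·m²/s.
L_i = 0 + 0.08133 = 0.08133 kg·m²/s.
After sticking, I_f = I_p + m R² = 0.08576 + (0.0147)(0.304)² = 0.08712 kg·m².
ω_f = L_i / I_f = 0.08133 / 0.08712 = 0.9336 rad/s.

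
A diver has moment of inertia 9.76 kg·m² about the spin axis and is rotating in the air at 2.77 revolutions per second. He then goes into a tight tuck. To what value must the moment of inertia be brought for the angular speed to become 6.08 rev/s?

No external torque acts about the spin axis, so angular momentum is conserved.
I₂ = I₁ω₁ / ω₂ = (9.76)(2.77) / (6.08) = 4.447 kg·m².

I₂ ≈ 4.45 kg·m²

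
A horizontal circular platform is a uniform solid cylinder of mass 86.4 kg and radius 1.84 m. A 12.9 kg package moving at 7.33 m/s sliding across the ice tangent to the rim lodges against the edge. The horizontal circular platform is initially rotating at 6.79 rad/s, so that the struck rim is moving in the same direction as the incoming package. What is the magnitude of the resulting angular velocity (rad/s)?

About the central axle the impulsive forces during the collision are internal, so angular momentum about that axis is conserved.
I_p = ½(86.4)(1.84)² = 146.3 kg·m². Taking the sense of the package's angular momentum as positive, L_{package} = m v R = (12.9)(7.33)(1.84) = 174.0 kg·m²/s.
L_i = +I_p ω_p + m v R = +(146.3)(6.79) + 174.0 = 1167 kg·m²/s.
After sticking, I_f = I_p + m R² = 146.3 + (12.9)(1.84)² = 189.9 kg·m².
ω_f = L_i / I_f = 1167 / 189.9 = 6.145 rad/s.

|ω_f| ≈ 6.14 rad/s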